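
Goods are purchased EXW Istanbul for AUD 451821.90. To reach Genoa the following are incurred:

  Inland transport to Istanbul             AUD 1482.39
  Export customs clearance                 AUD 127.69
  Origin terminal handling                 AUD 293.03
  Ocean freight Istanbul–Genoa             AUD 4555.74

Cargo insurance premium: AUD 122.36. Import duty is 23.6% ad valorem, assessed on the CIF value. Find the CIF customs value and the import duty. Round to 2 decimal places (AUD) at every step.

CIF value: AUD 458403.11; import duty: AUD 108183.13

CIF = EXW price + pre-shipment costs + freight + insurance
CIF = 451821.90 + 1482.39 + 127.69 + 293.03 + 4555.74 + 122.36 = 458403.11
Import duty = 458403.11 × 23.6% = 108183.13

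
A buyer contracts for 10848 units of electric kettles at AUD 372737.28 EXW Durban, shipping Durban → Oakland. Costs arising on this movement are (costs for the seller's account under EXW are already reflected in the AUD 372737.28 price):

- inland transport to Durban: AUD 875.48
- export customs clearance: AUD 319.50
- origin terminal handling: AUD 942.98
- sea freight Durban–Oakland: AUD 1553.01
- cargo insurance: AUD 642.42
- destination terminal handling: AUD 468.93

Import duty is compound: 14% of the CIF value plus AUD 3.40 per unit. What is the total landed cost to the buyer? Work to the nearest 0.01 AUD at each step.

EXW: the seller makes goods available at their premises; the buyer bears all onward costs.
CIF value = EXW price + inland to port + export clearance + origin terminal + freight + insurance = 372737.28 + 875.48 + 319.50 + 942.98 + 1553.01 + 642.42 = 377070.67
Ad valorem component: 377070.67 × 14% = 52789.89
Specific component: 10848 × 3.40 = 36883.20
Import duty = 52789.89 + 36883.20 = 89673.09
Buyer bears: inland to port 875.48 + export clearance 319.50 + origin terminal 942.98 + freight 1553.01 + insurance 642.42 + destination terminal 468.93 + duty 89673.09 = 94475.41
Landed cost = invoice 372737.28 + 94475.41 = 467212.69

Total landed cost: AUD 467212.69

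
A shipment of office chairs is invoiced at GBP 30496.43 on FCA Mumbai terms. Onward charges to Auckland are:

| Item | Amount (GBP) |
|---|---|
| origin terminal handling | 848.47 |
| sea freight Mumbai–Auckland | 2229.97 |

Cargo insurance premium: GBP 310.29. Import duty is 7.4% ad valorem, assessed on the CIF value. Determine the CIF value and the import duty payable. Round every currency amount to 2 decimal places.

CIF = FCA price + pre-shipment costs + freight + insurance
CIF = 30496.43 + 848.47 + 2229.97 + 310.29 = 33885.16
Import duty = 33885.16 × 7.4% = 2507.50

CIF value: GBP 33885.16; import duty: GBP 2507.50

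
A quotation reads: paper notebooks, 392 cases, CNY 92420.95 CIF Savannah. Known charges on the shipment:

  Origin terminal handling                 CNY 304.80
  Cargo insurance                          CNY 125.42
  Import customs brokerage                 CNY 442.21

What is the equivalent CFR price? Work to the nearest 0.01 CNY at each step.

Not relevant to the conversion: origin terminal — on the seller under both CIF and CFR; already in the CIF price and stays in the CFR price. brokerage — on the buyer under both terms; not part of either seller's price.
From CIF to CFR, the seller no longer bears: insurance.
CFR price = 92420.95 − 125.42 = 92295.53

CFR price: CNY 92295.53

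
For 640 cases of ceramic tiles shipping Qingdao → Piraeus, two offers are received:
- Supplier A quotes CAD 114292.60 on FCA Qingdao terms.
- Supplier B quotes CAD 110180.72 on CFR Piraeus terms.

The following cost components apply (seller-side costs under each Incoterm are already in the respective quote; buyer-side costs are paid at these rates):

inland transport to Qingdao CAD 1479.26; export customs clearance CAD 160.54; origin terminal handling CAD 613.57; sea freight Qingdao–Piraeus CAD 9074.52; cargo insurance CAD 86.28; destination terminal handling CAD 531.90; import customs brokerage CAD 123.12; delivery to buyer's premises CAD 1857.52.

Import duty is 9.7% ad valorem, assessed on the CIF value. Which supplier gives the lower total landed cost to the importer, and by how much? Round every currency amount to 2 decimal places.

Supplier A (FCA):
CIF value = FCA price + origin terminal + freight + insurance = 114292.60 + 613.57 + 9074.52 + 86.28 = 124066.97
Import duty = 124066.97 × 9.7% = 12034.50
Buyer bears (A): 613.57 + 9074.52 + 86.28 + 531.90 + 123.12 + 1857.52 = 12286.91
Landed cost (A) = invoice 114292.60 + 12286.91 + duty 12034.50 = 138614.01
Supplier B (CFR):
CIF value = CFR price + insurance = 110180.72 + 86.28 = 110267.00
Import duty = 110267.00 × 9.7% = 10695.90
Buyer bears (B): 86.28 + 531.90 + 123.12 + 1857.52 = 2598.82
Landed cost (B) = invoice 110180.72 + 2598.82 + duty 10695.90 = 123475.44
Difference = |138614.01 − 123475.44| = 15138.57

Supplier B is cheaper by CAD 15138.57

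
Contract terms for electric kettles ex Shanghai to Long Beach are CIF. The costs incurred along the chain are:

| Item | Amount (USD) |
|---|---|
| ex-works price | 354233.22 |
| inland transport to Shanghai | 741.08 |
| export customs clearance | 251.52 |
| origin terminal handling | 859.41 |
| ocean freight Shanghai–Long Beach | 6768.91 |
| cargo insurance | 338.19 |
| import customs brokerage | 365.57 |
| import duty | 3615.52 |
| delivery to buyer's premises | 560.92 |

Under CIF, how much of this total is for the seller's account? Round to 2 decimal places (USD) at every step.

CIF: the seller pays costs through ocean freight and marine insurance to the destination port.
Seller's account: goods 354233.22 + inland to port 741.08 + export clearance 251.52 + origin terminal 859.41 + freight 6768.91 + insurance 338.19 = 363192.33
Buyer's account: brokerage 365.57 + duty 3615.52 + delivery 560.92 = 4542.01

Seller's account: USD 363192.33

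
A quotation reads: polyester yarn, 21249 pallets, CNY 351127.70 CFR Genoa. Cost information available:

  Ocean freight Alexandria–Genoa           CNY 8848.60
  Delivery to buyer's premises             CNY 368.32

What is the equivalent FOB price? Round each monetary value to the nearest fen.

Not relevant to the conversion: delivery — on the buyer under both terms; not part of either seller's price.
From CFR to FOB, the seller no longer bears: freight.
FOB price = 351127.70 − 8848.60 = 342279.10

FOB price: CNY 342279.10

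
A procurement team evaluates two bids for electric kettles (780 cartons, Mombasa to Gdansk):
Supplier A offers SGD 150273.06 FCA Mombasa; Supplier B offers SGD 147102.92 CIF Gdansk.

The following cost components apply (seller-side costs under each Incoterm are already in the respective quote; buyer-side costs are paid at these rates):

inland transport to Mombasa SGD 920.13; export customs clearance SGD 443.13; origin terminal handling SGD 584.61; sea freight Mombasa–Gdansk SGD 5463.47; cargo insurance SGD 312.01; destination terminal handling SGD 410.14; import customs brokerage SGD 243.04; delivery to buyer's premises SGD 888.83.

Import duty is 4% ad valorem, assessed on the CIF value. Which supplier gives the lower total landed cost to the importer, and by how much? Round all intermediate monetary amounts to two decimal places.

Supplier B is cheaper by SGD 9911.44

Supplier A (FCA):
CIF value = FCA price + origin terminal + freight + insurance = 150273.06 + 584.61 + 5463.47 + 312.01 = 156633.15
Import duty = 156633.15 × 4% = 6265.33
Buyer bears (A): 584.61 + 5463.47 + 312.01 + 410.14 + 243.04 + 888.83 = 7902.10
Landed cost (A) = invoice 150273.06 + 7902.10 + duty 6265.33 = 164440.49
Supplier B (CIF):
The CIF price already equals the CIF value: 147102.92
Import duty = 147102.92 × 4% = 5884.12
Buyer bears (B): 410.14 + 243.04 + 888.83 = 1542.01
Landed cost (B) = invoice 147102.92 + 1542.01 + duty 5884.12 = 154529.05
Difference = |164440.49 − 154529.05| = 9911.44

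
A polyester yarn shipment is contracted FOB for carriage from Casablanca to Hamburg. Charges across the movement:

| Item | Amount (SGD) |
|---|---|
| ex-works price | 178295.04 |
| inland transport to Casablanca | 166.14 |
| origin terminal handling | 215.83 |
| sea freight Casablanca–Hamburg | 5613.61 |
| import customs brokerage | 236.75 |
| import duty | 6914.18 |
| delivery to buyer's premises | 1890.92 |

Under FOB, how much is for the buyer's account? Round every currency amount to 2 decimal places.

FOB: the seller bears costs until goods are on board at the origin port; the buyer bears freight, insurance and all costs thereafter.
Seller's account: goods 178295.04 + inland to port 166.14 + origin terminal 215.83 = 178677.01
Buyer's account: freight 5613.61 + brokerage 236.75 + duty 6914.18 + delivery 1890.92 = 14655.46

Buyer's account: SGD 14655.46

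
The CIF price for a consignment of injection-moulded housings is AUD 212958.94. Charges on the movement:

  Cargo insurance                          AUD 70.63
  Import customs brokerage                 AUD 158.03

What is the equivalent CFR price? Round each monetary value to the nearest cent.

Not relevant to the conversion: brokerage — on the buyer under both terms; not part of either seller's price.
From CIF to CFR, the seller no longer bears: insurance.
CFR price = 212958.94 − 70.63 = 212888.31

CFR price: AUD 212888.31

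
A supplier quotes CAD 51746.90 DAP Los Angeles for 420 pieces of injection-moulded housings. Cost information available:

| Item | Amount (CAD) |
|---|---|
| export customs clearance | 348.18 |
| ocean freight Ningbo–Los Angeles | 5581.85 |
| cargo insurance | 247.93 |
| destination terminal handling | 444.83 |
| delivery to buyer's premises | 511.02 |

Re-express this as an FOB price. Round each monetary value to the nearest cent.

Not relevant to the conversion: export clearance — on the seller under both DAP and FOB; already in the DAP price and stays in the FOB price.
From DAP to FOB, the seller no longer bears: freight, insurance, destination terminal, delivery.
FOB price = 51746.90 − 5581.85 − 247.93 − 444.83 − 511.02 = 44961.27

FOB price: CAD 44961.27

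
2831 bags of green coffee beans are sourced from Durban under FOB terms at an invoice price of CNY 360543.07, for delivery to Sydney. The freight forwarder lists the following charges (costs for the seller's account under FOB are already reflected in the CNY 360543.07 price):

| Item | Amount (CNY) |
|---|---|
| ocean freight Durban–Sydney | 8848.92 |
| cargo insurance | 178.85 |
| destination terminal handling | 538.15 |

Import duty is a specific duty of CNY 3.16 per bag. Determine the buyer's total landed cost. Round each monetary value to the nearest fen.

Total landed cost: CNY 379054.95

FOB: the seller bears costs until goods are on board at the origin port; the buyer bears freight, insurance and all costs thereafter.
CIF value = FOB price + freight + insurance = 360543.07 + 8848.92 + 178.85 = 369570.84
Import duty = 2831 × 3.16 = 8945.96
Buyer bears: freight 8848.92 + insurance 178.85 + destination terminal 538.15 + duty 8945.96 = 18511.88
Landed cost = invoice 360543.07 + 18511.88 = 379054.95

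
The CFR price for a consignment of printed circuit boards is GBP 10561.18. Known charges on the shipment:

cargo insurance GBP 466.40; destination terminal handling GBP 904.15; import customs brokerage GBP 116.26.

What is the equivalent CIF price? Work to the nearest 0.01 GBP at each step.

CIF price: GBP 11027.58

Not relevant to the conversion: destination terminal, brokerage — on the buyer under both terms; not part of either seller's price.
From CFR to CIF, the seller additionally bears: insurance.
CIF price = 10561.18 + 466.40 = 11027.58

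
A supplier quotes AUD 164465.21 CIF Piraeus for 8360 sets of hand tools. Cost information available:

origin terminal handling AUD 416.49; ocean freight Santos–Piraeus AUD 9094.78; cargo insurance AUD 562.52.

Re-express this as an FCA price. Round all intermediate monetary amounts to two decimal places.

From CIF to FCA, the seller no longer bears: origin terminal, freight, insurance.
FCA price = 164465.21 − 416.49 − 9094.78 − 562.52 = 154391.42

FCA price: AUD 154391.42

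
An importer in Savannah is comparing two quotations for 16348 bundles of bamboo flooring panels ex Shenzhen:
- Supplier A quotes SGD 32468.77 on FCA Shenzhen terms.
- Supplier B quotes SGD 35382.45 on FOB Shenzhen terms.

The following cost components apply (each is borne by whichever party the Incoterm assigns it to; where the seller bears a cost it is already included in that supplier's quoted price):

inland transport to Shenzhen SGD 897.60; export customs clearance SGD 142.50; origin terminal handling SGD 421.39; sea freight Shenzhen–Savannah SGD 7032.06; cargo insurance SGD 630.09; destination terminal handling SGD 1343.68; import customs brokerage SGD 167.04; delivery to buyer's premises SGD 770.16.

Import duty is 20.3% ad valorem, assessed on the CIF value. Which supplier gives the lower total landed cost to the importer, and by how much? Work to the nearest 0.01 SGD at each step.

Supplier A (FCA):
CIF value = FCA price + origin terminal + freight + insurance = 32468.77 + 421.39 + 7032.06 + 630.09 = 40552.31
Import duty = 40552.31 × 20.3% = 8232.12
Buyer bears (A): 421.39 + 7032.06 + 630.09 + 1343.68 + 167.04 + 770.16 = 10364.42
Landed cost (A) = invoice 32468.77 + 10364.42 + duty 8232.12 = 51065.31
Supplier B (FOB):
CIF value = FOB price + freight + insurance = 35382.45 + 7032.06 + 630.09 = 43044.60
Import duty = 43044.60 × 20.3% = 8738.05
Buyer bears (B): 7032.06 + 630.09 + 1343.68 + 167.04 + 770.16 = 9943.03
Landed cost (B) = invoice 35382.45 + 9943.03 + duty 8738.05 = 54063.53
Difference = |51065.31 − 54063.53| = 2998.22

Supplier A is cheaper by SGD 2998.22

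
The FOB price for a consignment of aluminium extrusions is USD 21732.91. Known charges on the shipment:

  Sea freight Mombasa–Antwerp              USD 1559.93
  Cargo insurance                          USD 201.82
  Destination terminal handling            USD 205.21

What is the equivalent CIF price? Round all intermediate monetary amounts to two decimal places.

CIF price: USD 23494.66

Not relevant to the conversion: destination terminal — on the buyer under both terms; not part of either seller's price.
From FOB to CIF, the seller additionally bears: freight, insurance.
CIF price = 21732.91 + 1559.93 + 201.82 = 23494.66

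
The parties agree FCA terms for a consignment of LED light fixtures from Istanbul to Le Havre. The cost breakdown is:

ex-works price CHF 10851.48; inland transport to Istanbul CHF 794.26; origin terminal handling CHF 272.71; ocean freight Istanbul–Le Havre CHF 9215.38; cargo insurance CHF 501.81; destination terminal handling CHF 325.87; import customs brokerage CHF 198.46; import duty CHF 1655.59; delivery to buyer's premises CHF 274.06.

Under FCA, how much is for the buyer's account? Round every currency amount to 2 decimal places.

FCA: the seller delivers export-cleared goods to the carrier; the buyer bears costs from that point.
Seller's account: goods 10851.48 + inland to port 794.26 = 11645.74
Buyer's account: origin terminal 272.71 + freight 9215.38 + insurance 501.81 + destination terminal 325.87 + brokerage 198.46 + duty 1655.59 + delivery 274.06 = 12443.88

Buyer's account: CHF 12443.88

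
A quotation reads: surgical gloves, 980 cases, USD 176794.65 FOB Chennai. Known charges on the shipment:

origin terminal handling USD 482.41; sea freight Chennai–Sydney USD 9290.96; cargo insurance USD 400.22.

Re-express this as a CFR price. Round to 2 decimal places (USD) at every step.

CFR price: USD 186085.61

Not relevant to the conversion: origin terminal — on the seller under both FOB and CFR; already in the FOB price and stays in the CFR price. insurance — on the buyer under both terms; not part of either seller's price.
From FOB to CFR, the seller additionally bears: freight.
CFR price = 176794.65 + 9290.96 = 186085.61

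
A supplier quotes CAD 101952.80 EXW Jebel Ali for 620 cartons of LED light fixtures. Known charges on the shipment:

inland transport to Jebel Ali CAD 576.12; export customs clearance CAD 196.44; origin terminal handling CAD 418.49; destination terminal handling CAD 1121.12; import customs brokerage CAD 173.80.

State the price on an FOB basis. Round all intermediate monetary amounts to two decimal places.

Not relevant to the conversion: brokerage, destination terminal — on the buyer under both terms; not part of either seller's price.
From EXW to FOB, the seller additionally bears: inland to port, export clearance, origin terminal.
FOB price = 101952.80 + 576.12 + 196.44 + 418.49 = 103143.85

FOB price: CAD 103143.85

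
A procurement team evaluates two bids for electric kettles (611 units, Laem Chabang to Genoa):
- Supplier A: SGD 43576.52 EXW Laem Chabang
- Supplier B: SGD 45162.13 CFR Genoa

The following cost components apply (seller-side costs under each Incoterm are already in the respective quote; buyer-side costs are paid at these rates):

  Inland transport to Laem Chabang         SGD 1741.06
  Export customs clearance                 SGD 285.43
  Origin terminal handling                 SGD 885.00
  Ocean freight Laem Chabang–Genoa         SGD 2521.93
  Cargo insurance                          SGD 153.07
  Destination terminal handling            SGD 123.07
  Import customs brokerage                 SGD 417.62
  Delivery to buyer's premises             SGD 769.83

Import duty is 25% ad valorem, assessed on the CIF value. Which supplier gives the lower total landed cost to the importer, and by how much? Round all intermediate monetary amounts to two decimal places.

Supplier B is cheaper by SGD 4809.76

Supplier A (EXW):
CIF value = EXW price + inland to port + export clearance + origin terminal + freight + insurance = 43576.52 + 1741.06 + 285.43 + 885.00 + 2521.93 + 153.07 = 49163.01
Import duty = 49163.01 × 25% = 12290.75
Buyer bears (A): 1741.06 + 285.43 + 885.00 + 2521.93 + 153.07 + 123.07 + 417.62 + 769.83 = 6897.01
Landed cost (A) = invoice 43576.52 + 6897.01 + duty 12290.75 = 62764.28
Supplier B (CFR):
CIF value = CFR price + insurance = 45162.13 + 153.07 = 45315.20
Import duty = 45315.20 × 25% = 11328.80
Buyer bears (B): 153.07 + 123.07 + 417.62 + 769.83 = 1463.59
Landed cost (B) = invoice 45162.13 + 1463.59 + duty 11328.80 = 57954.52
Difference = |62764.28 − 57954.52| = 4809.76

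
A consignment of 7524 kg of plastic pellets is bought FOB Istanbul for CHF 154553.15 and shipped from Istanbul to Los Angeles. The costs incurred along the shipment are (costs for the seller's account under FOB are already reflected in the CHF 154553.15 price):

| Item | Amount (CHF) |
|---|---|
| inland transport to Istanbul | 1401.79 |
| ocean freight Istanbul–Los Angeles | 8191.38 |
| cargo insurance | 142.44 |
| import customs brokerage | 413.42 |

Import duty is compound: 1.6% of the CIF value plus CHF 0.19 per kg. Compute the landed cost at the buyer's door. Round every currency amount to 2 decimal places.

FOB: the seller bears costs until goods are on board at the origin port; the buyer bears freight, insurance and all costs thereafter.
Already in the invoice (seller's account under FOB): inland to port — exclude.
CIF value = FOB price + freight + insurance = 154553.15 + 8191.38 + 142.44 = 162886.97
Ad valorem component: 162886.97 × 1.6% = 2606.19
Specific component: 7524 × 0.19 = 1429.56
Import duty = 2606.19 + 1429.56 = 4035.75
Buyer bears: freight 8191.38 + insurance 142.44 + brokerage 413.42 + duty 4035.75 = 12782.99
Landed cost = invoice 154553.15 + 12782.99 = 167336.14

Total landed cost: CHF 167336.14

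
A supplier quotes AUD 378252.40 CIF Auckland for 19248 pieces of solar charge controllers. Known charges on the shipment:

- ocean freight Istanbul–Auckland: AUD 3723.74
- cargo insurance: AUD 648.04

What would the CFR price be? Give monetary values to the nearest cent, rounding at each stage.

Not relevant to the conversion: freight — on the seller under both CIF and CFR; already in the CIF price and stays in the CFR price.
From CIF to CFR, the seller no longer bears: insurance.
CFR price = 378252.40 − 648.04 = 377604.36

CFR price: AUD 377604.36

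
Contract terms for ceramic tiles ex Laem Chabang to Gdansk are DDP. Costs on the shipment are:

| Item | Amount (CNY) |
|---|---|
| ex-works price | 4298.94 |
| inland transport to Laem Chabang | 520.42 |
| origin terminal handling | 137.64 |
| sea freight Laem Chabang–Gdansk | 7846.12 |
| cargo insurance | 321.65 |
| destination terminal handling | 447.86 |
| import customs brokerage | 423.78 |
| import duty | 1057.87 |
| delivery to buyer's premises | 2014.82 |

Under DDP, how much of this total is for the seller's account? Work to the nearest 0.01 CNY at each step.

Seller's account: CNY 17069.10

DDP: the seller bears all costs including import duty.
Seller's account: goods 4298.94 + inland to port 520.42 + origin terminal 137.64 + freight 7846.12 + insurance 321.65 + destination terminal 447.86 + brokerage 423.78 + duty 1057.87 + delivery 2014.82 = 17069.10
Buyer's account: 0.00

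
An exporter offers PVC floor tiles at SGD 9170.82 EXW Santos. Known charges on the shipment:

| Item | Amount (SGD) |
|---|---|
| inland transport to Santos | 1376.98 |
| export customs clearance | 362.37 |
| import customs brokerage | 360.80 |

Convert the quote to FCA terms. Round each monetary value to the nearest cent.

FCA price: SGD 10910.17

Not relevant to the conversion: brokerage — on the buyer under both terms; not part of either seller's price.
From EXW to FCA, the seller additionally bears: inland to port, export clearance.
FCA price = 9170.82 + 1376.98 + 362.37 = 10910.17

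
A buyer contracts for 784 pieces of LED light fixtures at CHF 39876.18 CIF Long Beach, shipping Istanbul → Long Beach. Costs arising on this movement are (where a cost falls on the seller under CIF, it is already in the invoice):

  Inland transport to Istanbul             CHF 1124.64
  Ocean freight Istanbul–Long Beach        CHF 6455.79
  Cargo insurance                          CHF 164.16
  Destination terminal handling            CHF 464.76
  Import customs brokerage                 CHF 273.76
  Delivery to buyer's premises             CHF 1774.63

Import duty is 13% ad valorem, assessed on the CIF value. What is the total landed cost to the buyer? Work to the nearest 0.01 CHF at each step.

CIF: the seller pays costs through ocean freight and marine insurance to the destination port.
Already in the invoice (seller's account under CIF): inland to port, freight, insurance — exclude.
The CIF price already equals the CIF value: 39876.18
Import duty = 39876.18 × 13% = 5183.90
Buyer bears: destination terminal 464.76 + brokerage 273.76 + delivery 1774.63 + duty 5183.90 = 7697.05
Landed cost = invoice 39876.18 + 7697.05 = 47573.23

Total landed cost: CHF 47573.23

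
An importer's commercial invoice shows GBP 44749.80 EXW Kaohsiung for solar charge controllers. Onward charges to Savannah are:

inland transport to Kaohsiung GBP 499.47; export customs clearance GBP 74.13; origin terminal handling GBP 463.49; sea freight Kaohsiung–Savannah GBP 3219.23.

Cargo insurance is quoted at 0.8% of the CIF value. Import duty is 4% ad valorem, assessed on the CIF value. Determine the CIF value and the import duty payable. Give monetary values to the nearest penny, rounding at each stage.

Let C be the CIF value. C = EXW price + pre-shipment costs + freight + 0.8% × C
C − 0.8% × C = 44749.80 + 499.47 + 74.13 + 463.49 + 3219.23
0.992 × C = 49006.12
C = 49006.12 / 0.992 = 49401.33
Insurance premium = 0.8% × 49401.33 = 395.21
Import duty = 49401.33 × 4% = 1976.05

CIF value: GBP 49401.33; import duty: GBP 1976.05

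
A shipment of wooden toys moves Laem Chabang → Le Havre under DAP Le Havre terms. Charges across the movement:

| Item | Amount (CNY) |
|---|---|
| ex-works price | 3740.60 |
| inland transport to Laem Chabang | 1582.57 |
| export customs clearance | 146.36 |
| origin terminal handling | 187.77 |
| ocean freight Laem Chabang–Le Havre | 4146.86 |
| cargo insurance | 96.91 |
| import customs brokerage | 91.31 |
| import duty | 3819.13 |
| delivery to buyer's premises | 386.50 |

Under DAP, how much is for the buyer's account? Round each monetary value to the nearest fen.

Buyer's account: CNY 3910.44

DAP: the seller bears all costs to the named destination except import duty and clearance.
Seller's account: goods 3740.60 + inland to port 1582.57 + export clearance 146.36 + origin terminal 187.77 + freight 4146.86 + insurance 96.91 + delivery 386.50 = 10287.57
Buyer's account: brokerage 91.31 + duty 3819.13 = 3910.44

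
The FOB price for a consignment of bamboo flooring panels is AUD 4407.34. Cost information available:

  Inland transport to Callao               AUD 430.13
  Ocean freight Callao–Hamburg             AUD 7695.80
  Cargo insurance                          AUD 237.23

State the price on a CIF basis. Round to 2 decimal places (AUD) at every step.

CIF price: AUD 12340.37

Not relevant to the conversion: inland to port — on the seller under both FOB and CIF; already in the FOB price and stays in the CIF price.
From FOB to CIF, the seller additionally bears: freight, insurance.
CIF price = 4407.34 + 7695.80 + 237.23 = 12340.37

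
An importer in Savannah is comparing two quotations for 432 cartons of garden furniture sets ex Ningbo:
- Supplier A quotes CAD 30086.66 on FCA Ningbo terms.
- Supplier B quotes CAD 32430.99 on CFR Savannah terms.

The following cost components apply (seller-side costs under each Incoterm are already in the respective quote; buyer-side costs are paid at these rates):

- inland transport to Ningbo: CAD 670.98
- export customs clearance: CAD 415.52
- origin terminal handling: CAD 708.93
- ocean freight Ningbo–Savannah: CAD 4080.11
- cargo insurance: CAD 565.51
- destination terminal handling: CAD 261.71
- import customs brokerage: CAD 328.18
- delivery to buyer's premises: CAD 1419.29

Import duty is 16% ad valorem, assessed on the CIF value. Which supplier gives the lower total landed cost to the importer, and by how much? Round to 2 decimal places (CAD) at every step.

Supplier B is cheaper by CAD 2835.86

Supplier A (FCA):
CIF value = FCA price + origin terminal + freight + insurance = 30086.66 + 708.93 + 4080.11 + 565.51 = 35441.21
Import duty = 35441.21 × 16% = 5670.59
Buyer bears (A): 708.93 + 4080.11 + 565.51 + 261.71 + 328.18 + 1419.29 = 7363.73
Landed cost (A) = invoice 30086.66 + 7363.73 + duty 5670.59 = 43120.98
Supplier B (CFR):
CIF value = CFR price + insurance = 32430.99 + 565.51 = 32996.50
Import duty = 32996.50 × 16% = 5279.44
Buyer bears (B): 565.51 + 261.71 + 328.18 + 1419.29 = 2574.69
Landed cost (B) = invoice 32430.99 + 2574.69 + duty 5279.44 = 40285.12
Difference = |43120.98 − 40285.12| = 2835.86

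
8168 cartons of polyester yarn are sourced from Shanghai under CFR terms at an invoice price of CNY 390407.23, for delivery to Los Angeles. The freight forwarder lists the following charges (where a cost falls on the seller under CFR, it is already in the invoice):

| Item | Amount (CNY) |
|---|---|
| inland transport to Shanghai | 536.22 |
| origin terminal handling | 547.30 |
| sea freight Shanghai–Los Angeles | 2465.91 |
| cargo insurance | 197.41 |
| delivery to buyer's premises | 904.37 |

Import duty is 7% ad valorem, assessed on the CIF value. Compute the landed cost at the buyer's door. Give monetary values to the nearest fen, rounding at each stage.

CFR: the seller pays costs through ocean freight to the destination port, but not insurance.
Already in the invoice (seller's account under CFR): inland to port, origin terminal, freight — exclude.
CIF value = CFR price + insurance = 390407.23 + 197.41 = 390604.64
Import duty = 390604.64 × 7% = 27342.32
Buyer bears: insurance 197.41 + delivery 904.37 + duty 27342.32 = 28444.10
Landed cost = invoice 390407.23 + 28444.10 = 418851.33

Total landed cost: CNY 418851.33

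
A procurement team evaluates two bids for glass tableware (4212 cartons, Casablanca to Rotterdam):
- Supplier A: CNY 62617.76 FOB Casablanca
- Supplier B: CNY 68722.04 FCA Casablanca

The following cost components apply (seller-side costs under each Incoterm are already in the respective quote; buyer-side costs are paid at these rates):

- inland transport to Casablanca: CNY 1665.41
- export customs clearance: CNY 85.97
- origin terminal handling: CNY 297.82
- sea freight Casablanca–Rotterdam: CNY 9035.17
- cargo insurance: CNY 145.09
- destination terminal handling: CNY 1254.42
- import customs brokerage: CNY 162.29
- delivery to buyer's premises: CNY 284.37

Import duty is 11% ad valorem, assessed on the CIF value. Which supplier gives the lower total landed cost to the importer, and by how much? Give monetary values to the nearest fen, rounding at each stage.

Supplier A is cheaper by CNY 7106.33

Supplier A (FOB):
CIF value = FOB price + freight + insurance = 62617.76 + 9035.17 + 145.09 = 71798.02
Import duty = 71798.02 × 11% = 7897.78
Buyer bears (A): 9035.17 + 145.09 + 1254.42 + 162.29 + 284.37 = 10881.34
Landed cost (A) = invoice 62617.76 + 10881.34 + duty 7897.78 = 81396.88
Supplier B (FCA):
CIF value = FCA price + origin terminal + freight + insurance = 68722.04 + 297.82 + 9035.17 + 145.09 = 78200.12
Import duty = 78200.12 × 11% = 8602.01
Buyer bears (B): 297.82 + 9035.17 + 145.09 + 1254.42 + 162.29 + 284.37 = 11179.16
Landed cost (B) = invoice 68722.04 + 11179.16 + duty 8602.01 = 88503.21
Difference = |81396.88 − 88503.21| = 7106.33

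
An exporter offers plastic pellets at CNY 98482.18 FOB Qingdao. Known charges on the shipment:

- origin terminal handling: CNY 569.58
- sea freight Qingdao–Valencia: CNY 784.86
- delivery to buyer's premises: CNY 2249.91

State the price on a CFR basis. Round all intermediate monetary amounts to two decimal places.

CFR price: CNY 99267.04

Not relevant to the conversion: origin terminal — on the seller under both FOB and CFR; already in the FOB price and stays in the CFR price. delivery — on the buyer under both terms; not part of either seller's price.
From FOB to CFR, the seller additionally bears: freight.
CFR price = 98482.18 + 784.86 = 99267.04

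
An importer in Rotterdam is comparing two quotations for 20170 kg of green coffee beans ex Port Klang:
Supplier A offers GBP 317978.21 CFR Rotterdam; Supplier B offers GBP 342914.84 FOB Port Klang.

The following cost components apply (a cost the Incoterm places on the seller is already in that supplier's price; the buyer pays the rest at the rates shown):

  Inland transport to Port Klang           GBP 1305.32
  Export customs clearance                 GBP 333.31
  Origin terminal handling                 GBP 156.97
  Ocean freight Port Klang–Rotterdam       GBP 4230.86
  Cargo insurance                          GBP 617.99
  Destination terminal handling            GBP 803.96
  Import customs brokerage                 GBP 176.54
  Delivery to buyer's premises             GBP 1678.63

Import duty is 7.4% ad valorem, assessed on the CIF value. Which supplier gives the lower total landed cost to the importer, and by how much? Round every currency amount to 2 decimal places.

Supplier A is cheaper by GBP 31325.88

Supplier A (CFR):
CIF value = CFR price + insurance = 317978.21 + 617.99 = 318596.20
Import duty = 318596.20 × 7.4% = 23576.12
Buyer bears (A): 617.99 + 803.96 + 176.54 + 1678.63 = 3277.12
Landed cost (A) = invoice 317978.21 + 3277.12 + duty 23576.12 = 344831.45
Supplier B (FOB):
CIF value = FOB price + freight + insurance = 342914.84 + 4230.86 + 617.99 = 347763.69
Import duty = 347763.69 × 7.4% = 25734.51
Buyer bears (B): 4230.86 + 617.99 + 803.96 + 176.54 + 1678.63 = 7507.98
Landed cost (B) = invoice 342914.84 + 7507.98 + duty 25734.51 = 376157.33
Difference = |344831.45 − 376157.33| = 31325.88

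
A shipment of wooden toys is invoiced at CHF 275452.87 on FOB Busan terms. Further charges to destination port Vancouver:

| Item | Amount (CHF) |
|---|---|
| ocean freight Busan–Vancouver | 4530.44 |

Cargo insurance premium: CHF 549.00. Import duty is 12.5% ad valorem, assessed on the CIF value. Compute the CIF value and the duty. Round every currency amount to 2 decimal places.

CIF value: CHF 280532.31; import duty: CHF 35066.54

CIF = FOB price + freight + insurance
CIF = 275452.87 + 4530.44 + 549.00 = 280532.31
Import duty = 280532.31 × 12.5% = 35066.54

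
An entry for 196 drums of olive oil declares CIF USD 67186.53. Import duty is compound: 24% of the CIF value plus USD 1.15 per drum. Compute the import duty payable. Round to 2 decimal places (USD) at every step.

Ad valorem component: 67186.53 × 24% = 16124.77
Specific component: 196 × 1.15 = 225.40
Import duty = 16124.77 + 225.40 = 16350.17

Import duty: USD 16350.17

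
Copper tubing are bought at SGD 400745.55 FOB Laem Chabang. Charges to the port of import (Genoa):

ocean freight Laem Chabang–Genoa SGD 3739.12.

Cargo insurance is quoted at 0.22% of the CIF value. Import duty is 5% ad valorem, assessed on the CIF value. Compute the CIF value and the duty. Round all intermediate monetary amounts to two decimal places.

CIF value: SGD 405376.50; import duty: SGD 20268.83

Let C be the CIF value. C = FOB price + freight + 0.22% × C
C − 0.22% × C = 400745.55 + 3739.12
0.9978 × C = 404484.67
C = 404484.67 / 0.9978 = 405376.50
Insurance premium = 0.22% × 405376.50 = 891.83
Import duty = 405376.50 × 5% = 20268.83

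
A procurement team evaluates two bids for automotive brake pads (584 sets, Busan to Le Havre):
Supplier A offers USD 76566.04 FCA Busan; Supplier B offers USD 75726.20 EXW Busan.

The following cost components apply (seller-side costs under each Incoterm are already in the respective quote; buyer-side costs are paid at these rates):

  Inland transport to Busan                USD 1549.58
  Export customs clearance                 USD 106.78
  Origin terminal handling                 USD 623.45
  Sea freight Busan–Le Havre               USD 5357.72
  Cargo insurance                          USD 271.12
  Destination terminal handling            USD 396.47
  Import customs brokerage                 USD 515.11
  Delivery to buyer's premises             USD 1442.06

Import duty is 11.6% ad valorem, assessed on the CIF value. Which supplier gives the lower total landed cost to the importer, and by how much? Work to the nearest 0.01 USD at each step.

Supplier A (FCA):
CIF value = FCA price + origin terminal + freight + insurance = 76566.04 + 623.45 + 5357.72 + 271.12 = 82818.33
Import duty = 82818.33 × 11.6% = 9606.93
Buyer bears (A): 623.45 + 5357.72 + 271.12 + 396.47 + 515.11 + 1442.06 = 8605.93
Landed cost (A) = invoice 76566.04 + 8605.93 + duty 9606.93 = 94778.90
Supplier B (EXW):
CIF value = EXW price + inland to port + export clearance + origin terminal + freight + insurance = 75726.20 + 1549.58 + 106.78 + 623.45 + 5357.72 + 271.12 = 83634.85
Import duty = 83634.85 × 11.6% = 9701.64
Buyer bears (B): 1549.58 + 106.78 + 623.45 + 5357.72 + 271.12 + 396.47 + 515.11 + 1442.06 = 10262.29
Landed cost (B) = invoice 75726.20 + 10262.29 + duty 9701.64 = 95690.13
Difference = |94778.90 − 95690.13| = 911.23

Supplier A is cheaper by USD 911.23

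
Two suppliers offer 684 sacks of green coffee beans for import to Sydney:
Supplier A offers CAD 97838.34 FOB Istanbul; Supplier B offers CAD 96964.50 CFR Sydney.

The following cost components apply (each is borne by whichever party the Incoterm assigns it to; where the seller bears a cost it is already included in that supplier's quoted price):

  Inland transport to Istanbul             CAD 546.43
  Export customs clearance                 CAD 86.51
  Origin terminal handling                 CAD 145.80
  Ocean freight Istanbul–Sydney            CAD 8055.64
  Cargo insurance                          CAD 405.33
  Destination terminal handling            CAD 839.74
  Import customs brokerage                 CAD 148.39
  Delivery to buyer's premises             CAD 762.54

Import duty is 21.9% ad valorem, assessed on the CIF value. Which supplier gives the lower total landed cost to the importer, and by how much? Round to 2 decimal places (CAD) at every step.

Supplier A (FOB):
CIF value = FOB price + freight + insurance = 97838.34 + 8055.64 + 405.33 = 106299.31
Import duty = 106299.31 × 21.9% = 23279.55
Buyer bears (A): 8055.64 + 405.33 + 839.74 + 148.39 + 762.54 = 10211.64
Landed cost (A) = invoice 97838.34 + 10211.64 + duty 23279.55 = 131329.53
Supplier B (CFR):
CIF value = CFR price + insurance = 96964.50 + 405.33 = 97369.83
Import duty = 97369.83 × 21.9% = 21323.99
Buyer bears (B): 405.33 + 839.74 + 148.39 + 762.54 = 2156.00
Landed cost (B) = invoice 96964.50 + 2156.00 + duty 21323.99 = 120444.49
Difference = |131329.53 − 120444.49| = 10885.04

Supplier B is cheaper by CAD 10885.04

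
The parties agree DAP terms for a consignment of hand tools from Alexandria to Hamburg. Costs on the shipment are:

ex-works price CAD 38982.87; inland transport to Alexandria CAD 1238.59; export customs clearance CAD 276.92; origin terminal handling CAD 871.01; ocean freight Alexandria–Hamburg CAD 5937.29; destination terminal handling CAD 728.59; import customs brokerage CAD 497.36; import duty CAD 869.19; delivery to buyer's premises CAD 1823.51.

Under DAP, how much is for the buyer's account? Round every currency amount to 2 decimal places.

DAP: the seller bears all costs to the named destination except import duty and clearance.
Seller's account: goods 38982.87 + inland to port 1238.59 + export clearance 276.92 + origin terminal 871.01 + freight 5937.29 + destination terminal 728.59 + delivery 1823.51 = 49858.78
Buyer's account: brokerage 497.36 + duty 869.19 = 1366.55

Buyer's account: CAD 1366.55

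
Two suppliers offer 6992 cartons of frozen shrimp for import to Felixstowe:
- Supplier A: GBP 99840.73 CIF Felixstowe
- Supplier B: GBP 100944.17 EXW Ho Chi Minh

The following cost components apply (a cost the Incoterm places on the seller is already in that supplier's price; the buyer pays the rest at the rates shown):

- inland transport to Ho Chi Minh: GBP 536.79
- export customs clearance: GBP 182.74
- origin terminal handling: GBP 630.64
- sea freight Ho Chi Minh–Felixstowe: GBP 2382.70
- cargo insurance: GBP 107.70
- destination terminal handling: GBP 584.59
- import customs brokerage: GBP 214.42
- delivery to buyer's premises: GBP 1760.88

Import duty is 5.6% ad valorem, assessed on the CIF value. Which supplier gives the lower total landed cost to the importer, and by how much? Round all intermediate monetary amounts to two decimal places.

Supplier A is cheaper by GBP 5220.88

Supplier A (CIF):
The CIF price already equals the CIF value: 99840.73
Import duty = 99840.73 × 5.6% = 5591.08
Buyer bears (A): 584.59 + 214.42 + 1760.88 = 2559.89
Landed cost (A) = invoice 99840.73 + 2559.89 + duty 5591.08 = 107991.70
Supplier B (EXW):
CIF value = EXW price + inland to port + export clearance + origin terminal + freight + insurance = 100944.17 + 536.79 + 182.74 + 630.64 + 2382.70 + 107.70 = 104784.74
Import duty = 104784.74 × 5.6% = 5867.95
Buyer bears (B): 536.79 + 182.74 + 630.64 + 2382.70 + 107.70 + 584.59 + 214.42 + 1760.88 = 6400.46
Landed cost (B) = invoice 100944.17 + 6400.46 + duty 5867.95 = 113212.58
Difference = |107991.70 − 113212.58| = 5220.88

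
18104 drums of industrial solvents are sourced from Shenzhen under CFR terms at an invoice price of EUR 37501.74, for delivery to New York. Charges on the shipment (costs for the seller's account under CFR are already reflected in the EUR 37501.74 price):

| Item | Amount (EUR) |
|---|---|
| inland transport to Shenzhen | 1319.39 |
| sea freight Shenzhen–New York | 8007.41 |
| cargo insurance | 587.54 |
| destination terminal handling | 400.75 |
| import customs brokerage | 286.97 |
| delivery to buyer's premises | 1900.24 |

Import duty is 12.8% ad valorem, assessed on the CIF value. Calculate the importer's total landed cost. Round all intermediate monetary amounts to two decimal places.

CFR: the seller pays costs through ocean freight to the destination port, but not insurance.
Already in the invoice (seller's account under CFR): inland to port, freight — exclude.
CIF value = CFR price + insurance = 37501.74 + 587.54 = 38089.28
Import duty = 38089.28 × 12.8% = 4875.43
Buyer bears: insurance 587.54 + destination terminal 400.75 + brokerage 286.97 + delivery 1900.24 + duty 4875.43 = 8050.93
Landed cost = invoice 37501.74 + 8050.93 = 45552.67

Total landed cost: EUR 45552.67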